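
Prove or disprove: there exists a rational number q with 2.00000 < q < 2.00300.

Look for a denominator N such that an integer falls strictly between N·2.00000 and N·2.00300. N = 334 works: 334·2.00000 = 668.00000 < 669 < 669.00200 = 334·2.00300.
Dividing back, 2.00000 < 669/334 < 2.00300, and 669/334 is rational.

q = 669/334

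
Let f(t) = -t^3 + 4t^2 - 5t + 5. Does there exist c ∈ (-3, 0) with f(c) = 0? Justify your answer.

f(-3) = 83 and f(0) = 5, both positive, so a sign-change argument is unavailable; we show f keeps this sign on the whole interval.
Shift to the endpoint 0: with t = −u (0 < u < 3), one computes f(−u) = u^3 + 4u^2 + 5u + 5.
All 4 nonzero coefficients of this polynomial in u are positive; hence for u > 0 the value is a sum of positive terms (the constant 5 among them).
So f is strictly positive on (-3, 0); no root exists in the interval.

No such root exists.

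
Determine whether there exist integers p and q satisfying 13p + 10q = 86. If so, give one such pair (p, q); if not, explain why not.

p = 2, q = 6

13 and 10 are coprime, so 13p + 10q ranges over all of ℤ.
Run the Euclidean algorithm on 13 and 10: 13 = 1·10 + 3, 10 = 3·3 + 1, 3 = 3·1 + 0.
Back-substituting, 1 = 10 − 3·3 = 10 − 3·(13 − 1·10) = −3·13 + 4·10; that is, 13·(-3) + 10·4 = 1.
Times 86: 13·(-258) + 10·344 = 86, so (-258, 344) solves it.
Shifting by a multiple of (10, −13) keeps it a solution: p = -258 + 26·10 = 2, q = 344 − 26·13 = 6.
Check: 13·2 + 10·6 = 26 + 60 = 86. ✓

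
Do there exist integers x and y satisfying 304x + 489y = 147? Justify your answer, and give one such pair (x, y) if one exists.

304 and 489 are coprime, so 304x + 489y ranges over all of ℤ.
Dividing repeatedly: 489 = 1·304 + 185, 304 = 1·185 + 119, 185 = 1·119 + 66, 119 = 1·66 + 53, 66 = 1·53 + 13, 53 = 4·13 + 1, 13 = 13·1 + 0.
Unwinding: 1 = 53 − 4·13 = 53 − 4·(66 − 1·53) = −4·66 + 5·53 = −4·66 + 5·(119 − 1·66) = 5·119 − 9·66 = 5·119 − 9·(185 − 1·119) = −9·185 + 14·119 = −9·185 + 14·(304 − 1·185) = 14·304 − 23·185 = 14·304 − 23·(489 − 1·304) = −23·489 + 37·304, i.e. 304·37 + 489·(-23) = 1.
Times 147: 304·5439 + 489·(-3381) = 147, so (5439, -3381) solves it.
Shifting by a multiple of (489, −304) keeps it a solution: x = 5439 − 11·489 = 60, y = -3381 + 11·304 = -37.
Indeed 304·60 + 489·(-37) = 18240 − 18093 = 147.

x = 60, y = -37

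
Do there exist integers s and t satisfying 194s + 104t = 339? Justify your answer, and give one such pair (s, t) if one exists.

No, no such integers exist.

gcd(194, 104) = 2, so every integer of the form 194s + 104t is a multiple of 2.
However 339 leaves remainder 1 on division by 2.
Hence no integers s, t satisfy the equation.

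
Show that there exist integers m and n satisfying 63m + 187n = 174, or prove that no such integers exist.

Since gcd(63, 187) = 1, every integer is an integer combination of 63 and 187.
Dividing repeatedly: 187 = 2·63 + 61, 63 = 1·61 + 2, 61 = 30·2 + 1, 2 = 2·1 + 0.
Working back up the chain: 1 = 61 − 30·2 = 61 − 30·(63 − 1·61) = −30·63 + 31·61 = −30·63 + 31·(187 − 2·63) = 31·187 − 92·63. So 63·(-92) + 187·31 = 1.
Scaling by 174 gives the particular solution (m, n) = (-16008, 5394).
Adding 86·187 to m and subtracting 86·63 from n gives the tidier solution (74, -24).
Check: 63·74 + 187·(-24) = 4662 − 4488 = 174. ✓

m = 74, n = -24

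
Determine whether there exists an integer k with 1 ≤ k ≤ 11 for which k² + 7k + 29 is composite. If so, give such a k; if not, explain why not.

The values for k = 1, 2, …, 11 are 37, 47, 59, 73, 89, 107, 127, 149, 173, 199, 227, and each of these is prime.
So no value in the range makes the expression composite.

No such integer k in that range exists.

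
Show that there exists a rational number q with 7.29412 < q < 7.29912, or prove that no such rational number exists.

q = 197/27

Multiplying by 27: 27·7.29412 = 196.94124 and 27·7.29912 = 197.07624, so the integer 197 lies strictly between them.
Dividing back, 7.29412 < 197/27 < 7.29912, and 197/27 is rational.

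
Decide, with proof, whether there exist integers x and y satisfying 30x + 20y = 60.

Since gcd(30, 20) = 10 and 60 = 10·6, Bézout's identity guarantees a solution.
Dividing through by 10 reduces the equation to 3x + 2y = 6.
Euclidean algorithm: 3 = 1·2 + 1, 2 = 2·1 + 0.
Back-substituting, 1 = 3 − 1·2; that is, 3·1 + 2·(-1) = 1.
Times 6: 3·6 + 2·(-6) = 6, so (6, -6) solves it.
The general solution is x = 6 + 2k, y = -6 − 3k; taking k = -3 gives the smaller pair x = 0, y = 3.
Check: 30·0 + 20·3 = 0 + 60 = 60. ✓

x = 0, y = 3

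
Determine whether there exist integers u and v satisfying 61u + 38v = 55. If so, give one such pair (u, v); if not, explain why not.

Since gcd(61, 38) = 1, every integer is an integer combination of 61 and 38.
Euclidean algorithm: 61 = 1·38 + 23, 38 = 1·23 + 15, 23 = 1·15 + 8, 15 = 1·8 + 7, 8 = 1·7 + 1, 7 = 7·1 + 0.
Working back up the chain: 1 = 8 − 1·7 = 8 − (15 − 1·8) = −15 + 2·8 = −15 + 2·(23 − 1·15) = 2·23 − 3·15 = 2·23 − 3·(38 − 1·23) = −3·38 + 5·23 = −3·38 + 5·(61 − 1·38) = 5·61 − 8·38. So 61·5 + 38·(-8) = 1.
Times 55: 61·275 + 38·(-440) = 55, so (275, -440) solves it.
Subtracting 7·38 from u and adding 7·61 to v gives the tidier solution (9, -13).
Check: 61·9 + 38·(-13) = 549 − 494 = 55. ✓

u = 9, v = -13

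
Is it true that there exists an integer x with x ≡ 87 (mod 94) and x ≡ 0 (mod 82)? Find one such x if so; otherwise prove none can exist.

There is no such integer.

gcd(94, 82) = 2. If x ≡ 87 (mod 94) and x ≡ 0 (mod 82), then x ≡ 87 (mod 2) and x ≡ 0 (mod 2).
These are incompatible: 87 − 0 = 87 is not divisible by 2.
Hence the system has no solution.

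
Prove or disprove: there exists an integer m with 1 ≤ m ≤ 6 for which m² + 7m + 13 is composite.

m = 4

At m = 4: 4² + 7·4 + 13 = 57 = 3·19, which is composite.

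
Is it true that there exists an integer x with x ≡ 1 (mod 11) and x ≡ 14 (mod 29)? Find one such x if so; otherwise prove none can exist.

The moduli 11 and 29 are coprime, so by the Chinese Remainder Theorem a unique solution modulo 319 exists.
Any solution of the first congruence is x = 1 + 11t; substituting into the second, 11t ≡ 14 − 1 ≡ 13 (mod 29).
Invert 11 mod 29 by the Euclidean algorithm: 29 = 2·11 + 7, 11 = 1·7 + 4, 7 = 1·4 + 3, 4 = 1·3 + 1, 3 = 3·1 + 0; back-substituting, 1 = 4 − 1·3 = 4 − (7 − 1·4) = −7 + 2·4 = −7 + 2·(11 − 1·7) = 2·11 − 3·7 = 2·11 − 3·(29 − 2·11) = −3·29 + 8·11. Hence 11·8 ≡ 1, so 11⁻¹ ≡ 8 (mod 29).
Therefore t ≡ 8·13 = 104 ≡ 17 (mod 29).
Taking t = 17 gives x = 1 + 11·17 = 188.
Indeed 188 ≡ 1 (mod 11) and 188 ≡ 14 (mod 29).

x = 188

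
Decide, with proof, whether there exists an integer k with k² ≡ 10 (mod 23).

Apply Euler's criterion with the prime 23: 10 is a quadratic residue iff 10^11 ≡ 1 (mod 23), and a non-residue iff it is ≡ −1.
Squaring successively (mod 23): 10^2 = 100 ≡ 8; 10^4 ≡ 8² = 64 ≡ 18; 10^8 ≡ 18² = 324 ≡ 2.
Since 11 = 8 + 2 + 1, 10^11 ≡ 2 · 8 · 10; multiplying out mod 23: 2·8 = 16 ≡ 16, then 16·10 = 160 ≡ 22. Thus 10^11 ≡ 22 ≡ −1 (mod 23).
By Euler's criterion 10 is a quadratic non-residue mod 23: no k satisfies k² ≡ 10 (mod 23).

There is no such integer.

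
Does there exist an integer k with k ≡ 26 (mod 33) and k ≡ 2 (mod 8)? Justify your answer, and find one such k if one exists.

gcd(33, 8) = 1, so the Chinese Remainder Theorem guarantees exactly one residue class mod 264 satisfying both.
Any solution of the first congruence is k = 26 + 33t; substituting into the second, 33t ≡ 2 − 26 ≡ 0 (mod 8).
33 ≡ 1 (mod 8), so this reads 1t ≡ 0 (mod 8). t = 0 satisfies this.
With t = 0: k = 26 + 33·0 = 26.
Check: 26 mod 33 = 26, 26 mod 8 = 2. ✓

k = 26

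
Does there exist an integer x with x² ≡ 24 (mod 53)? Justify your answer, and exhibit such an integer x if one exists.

x = 17

x = 17 works: 17² = 289, and 289 − 24 = 265 = 5·53.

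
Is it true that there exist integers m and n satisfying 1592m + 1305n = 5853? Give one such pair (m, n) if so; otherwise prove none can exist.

m = 1239, n = -1507

Since gcd(1592, 1305) = 1, every integer is an integer combination of 1592 and 1305.
Euclidean algorithm: 1592 = 1·1305 + 287, 1305 = 4·287 + 157, 287 = 1·157 + 130, 157 = 1·130 + 27, 130 = 4·27 + 22, 27 = 1·22 + 5, 22 = 4·5 + 2, 5 = 2·2 + 1, 2 = 2·1 + 0.
Back-substituting, 1 = 5 − 2·2 = 5 − 2·(22 − 4·5) = −2·22 + 9·5 = −2·22 + 9·(27 − 1·22) = 9·27 − 11·22 = 9·27 − 11·(130 − 4·27) = −11·130 + 53·27 = −11·130 + 53·(157 − 1·130) = 53·157 − 64·130 = 53·157 − 64·(287 − 1·157) = −64·287 + 117·157 = −64·287 + 117·(1305 − 4·287) = 117·1305 − 532·287 = 117·1305 − 532·(1592 − 1·1305) = −532·1592 + 649·1305; that is, 1592·(-532) + 1305·649 = 1.
Multiplying through by 5853: m = (-532)·5853 = -3113796, n = 649·5853 = 3798597 is a solution.
The general solution is m = -3113796 + 1305k, n = 3798597 − 1592k; taking k = 2387 gives the smaller pair m = 1239, n = -1507.
Check: 1592·1239 + 1305·(-1507) = 1972488 − 1966635 = 5853. ✓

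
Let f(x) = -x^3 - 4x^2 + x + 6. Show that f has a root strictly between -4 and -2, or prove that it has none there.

Such a root exists.

f(-4) = 2 and f(-2) = -4, which have opposite signs.
f is continuous everywhere (it is a polynomial), in particular on [-4, -2].
By the Intermediate Value Theorem f must vanish at some point of (-4, -2).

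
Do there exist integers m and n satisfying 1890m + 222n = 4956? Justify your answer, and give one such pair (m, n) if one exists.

Since gcd(1890, 222) = 6 and 4956 = 6·826, Bézout's identity guarantees a solution.
Dividing through by 6 reduces the equation to 315m + 37n = 826.
Run the Euclidean algorithm on 315 and 37: 315 = 8·37 + 19, 37 = 1·19 + 18, 19 = 1·18 + 1, 18 = 18·1 + 0.
Unwinding: 1 = 19 − 1·18 = 19 − (37 − 1·19) = −37 + 2·19 = −37 + 2·(315 − 8·37) = 2·315 − 17·37, i.e. 315·2 + 37·(-17) = 1.
Scaling by 826 gives the particular solution (m, n) = (1652, -14042).
Shifting by a multiple of (37, −315) keeps it a solution: m = 1652 − 44·37 = 24, n = -14042 + 44·315 = -182.
Check: 1890·24 + 222·(-182) = 45360 − 40404 = 4956. ✓

m = 24, n = -182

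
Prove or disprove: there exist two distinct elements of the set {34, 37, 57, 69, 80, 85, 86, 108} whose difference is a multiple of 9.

There is no such pair.

Two integers differ by a multiple of 9 exactly when they have the same residue mod 9. The residues are 34↦7, 37↦1, 57↦3, 69↦6, 80↦8, 85↦4, 86↦5, 108↦0.
All 8 residues are distinct, so no two elements differ by a multiple of 9.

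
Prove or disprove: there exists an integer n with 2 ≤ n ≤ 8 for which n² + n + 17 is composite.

No such integer n in that range exists.

The values for n = 2, 3, …, 8 are 23, 29, 37, 47, 59, 73, 89, and each of these is prime.
So no value in the range makes the expression composite.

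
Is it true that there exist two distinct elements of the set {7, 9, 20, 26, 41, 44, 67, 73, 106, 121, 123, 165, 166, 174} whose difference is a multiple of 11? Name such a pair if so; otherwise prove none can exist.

7 and 73 are such a pair.

Reduce each element mod 11: 7↦7, 9↦9, 20↦9, 26↦4, 41↦8, 44↦0, 67↦1, 73↦7, 106↦7, 121↦0, 123↦2, 165↦0, 166↦1, 174↦9. The residue 7 repeats (at 7 and 73), and 73 − 7 = 66 = 6·11.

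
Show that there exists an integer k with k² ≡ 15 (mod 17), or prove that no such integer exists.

k = 10

Take k = 10. Then 10² = 100 = 5·17 + 15, so 10² ≡ 15 (mod 17).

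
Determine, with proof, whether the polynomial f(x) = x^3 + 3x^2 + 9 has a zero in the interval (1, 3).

The endpoint values f(1) = 13 and f(3) = 63 are both positive. Claim: f(x) > 0 for every x in (1, 3).
Substitute x = 1 + u, where 0 < u < 2 on the interval. Expanding, f(1 + u) = u^3 + 6u^2 + 9u + 13.
The nonzero coefficients here are all positive, so for u > 0 every term is positive (or zero), and the constant term 13 is strictly positive.
Therefore f(x) > 0 throughout (1, 3), and f has no zero there.

No.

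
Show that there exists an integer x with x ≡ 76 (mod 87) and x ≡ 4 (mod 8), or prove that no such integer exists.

x = 76

The moduli 87 and 8 are coprime, so by the Chinese Remainder Theorem a unique solution modulo 696 exists.
Write x = 76 + 87t and require 76 + 87t ≡ 4 (mod 8), i.e. 87t ≡ 0 (mod 8).
87 ≡ 7 (mod 8), so this reads 7t ≡ 0 (mod 8). t = 0 satisfies this.
Taking t = 0 gives x = 76 + 87·0 = 76.
Check: 76 mod 87 = 76, 76 mod 8 = 4. ✓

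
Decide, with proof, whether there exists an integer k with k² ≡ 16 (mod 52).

k = 30

k = 30 works: 30² = 900, and 900 − 16 = 884 = 17·52.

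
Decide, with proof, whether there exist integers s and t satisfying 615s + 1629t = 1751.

No, no such integers exist.

Both 615 and 1629 are divisible by gcd(615, 1629) = 3, hence so is any combination 615s + 1629t.
But 1751 is not a multiple of 3 (it leaves remainder 2).
So the equation is unsolvable over ℤ.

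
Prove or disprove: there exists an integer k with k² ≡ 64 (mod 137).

k = 129 works: 129² = 16641, and 16641 − 64 = 16577 = 121·137.

k = 129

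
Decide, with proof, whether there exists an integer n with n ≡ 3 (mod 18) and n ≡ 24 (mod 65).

n = 219

The moduli 18 and 65 are coprime, so by the Chinese Remainder Theorem a unique solution modulo 1170 exists.
Any solution of the first congruence is n = 3 + 18t; substituting into the second, 18t ≡ 24 − 3 ≡ 21 (mod 65).
Note 18·47 = 846 ≡ 1 (mod 65) (as 846 − 1 = 13·65), so 18⁻¹ ≡ 47.
Multiplying by 47: t ≡ 47·21 = 987 ≡ 12 (mod 65).
Taking t = 12 gives n = 3 + 18·12 = 219.
Check: 219 mod 18 = 3, 219 mod 65 = 24. ✓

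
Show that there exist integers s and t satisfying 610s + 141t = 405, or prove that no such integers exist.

610 and 141 are coprime, so 610s + 141t ranges over all of ℤ.
Euclidean algorithm: 610 = 4·141 + 46, 141 = 3·46 + 3, 46 = 15·3 + 1, 3 = 3·1 + 0.
Working back up the chain: 1 = 46 − 15·3 = 46 − 15·(141 − 3·46) = −15·141 + 46·46 = −15·141 + 46·(610 − 4·141) = 46·610 − 199·141. So 610·46 + 141·(-199) = 1.
Multiplying through by 405: s = 46·405 = 18630, t = (-199)·405 = -80595 is a solution.
The general solution is s = 18630 + 141k, t = -80595 − 610k; taking k = -132 gives the smaller pair s = 18, t = -75.
Indeed 610·18 + 141·(-75) = 10980 − 10575 = 405.

s = 18, t = -75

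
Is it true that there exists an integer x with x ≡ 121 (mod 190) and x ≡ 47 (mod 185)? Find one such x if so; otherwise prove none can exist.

There is no such integer.

Reduce both congruences modulo 5, which divides 190 and 185: they say x ≡ 121 (mod 5) and x ≡ 47 (mod 5).
However 121 ≡ 1 and 47 ≡ 2 (mod 5), and 1 ≠ 2.
So no integer satisfies both congruences.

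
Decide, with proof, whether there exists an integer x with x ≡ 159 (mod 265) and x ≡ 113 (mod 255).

Both moduli are multiples of 5 = gcd(265, 255), so any solution would satisfy x ≡ 159 and x ≡ 113 modulo 5 simultaneously.
But 159 mod 5 = 4 while 113 mod 5 = 3, a contradiction.
Hence the system has no solution.

There is no such integer.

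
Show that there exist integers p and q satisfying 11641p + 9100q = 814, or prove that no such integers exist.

Both 11641 and 9100 are divisible by gcd(11641, 9100) = 7, hence so is any combination 11641p + 9100q.
But 814 = 7·116 + 2, so 7 ∤ 814.
So the equation is unsolvable over ℤ.

There are no such integers.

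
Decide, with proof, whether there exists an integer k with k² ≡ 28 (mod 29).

k = 17 works: 17² = 289, and 289 − 28 = 261 = 9·29.

k = 17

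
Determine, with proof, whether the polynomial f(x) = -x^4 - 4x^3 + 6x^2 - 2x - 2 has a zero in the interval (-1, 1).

Yes, f has a root in the interval.

f(-1) = 9 and f(1) = -3, which have opposite signs.
As a polynomial, f is continuous on every closed interval.
By the Intermediate Value Theorem f must vanish at some point of (-1, 1).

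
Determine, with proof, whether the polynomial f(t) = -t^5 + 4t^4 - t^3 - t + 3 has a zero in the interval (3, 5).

Yes, f has a root in the interval.

f(3) = 54 and f(5) = -752, which have opposite signs.
Since f is a polynomial it is continuous on [3, 5].
By the Intermediate Value Theorem, f takes the value 0 somewhere in the open interval.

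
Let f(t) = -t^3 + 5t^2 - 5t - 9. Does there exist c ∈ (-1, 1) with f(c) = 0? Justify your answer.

f(-1) = 2 and f(1) = -10, which have opposite signs.
Since f is a polynomial it is continuous on [-1, 1].
So by the Intermediate Value Theorem there is a c strictly between -1 and 1 with f(c) = 0.

Such a root exists.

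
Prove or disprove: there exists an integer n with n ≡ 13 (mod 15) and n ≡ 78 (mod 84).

Reduce both congruences modulo 3, which divides 15 and 84: they say n ≡ 13 (mod 3) and n ≡ 78 (mod 3).
But 13 mod 3 = 1 while 78 mod 3 = 0, a contradiction.
So no integer satisfies both congruences.

There is no such integer.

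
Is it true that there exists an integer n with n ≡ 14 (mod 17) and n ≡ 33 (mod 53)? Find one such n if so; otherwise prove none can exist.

The moduli 17 and 53 are coprime, so by the Chinese Remainder Theorem a unique solution modulo 901 exists.
Write n = 14 + 17t and require 14 + 17t ≡ 33 (mod 53), i.e. 17t ≡ 19 (mod 53).
Invert 17 mod 53 by the Euclidean algorithm: 53 = 3·17 + 2, 17 = 8·2 + 1, 2 = 2·1 + 0; back-substituting, 1 = 17 − 8·2 = 17 − 8·(53 − 3·17) = −8·53 + 25·17. Hence 17·25 ≡ 1, so 17⁻¹ ≡ 25 (mod 53).
Therefore t ≡ 25·19 = 475 ≡ 51 (mod 53).
With t = 51: n = 14 + 17·51 = 881.
Indeed 881 ≡ 14 (mod 17) and 881 ≡ 33 (mod 53).

n = 881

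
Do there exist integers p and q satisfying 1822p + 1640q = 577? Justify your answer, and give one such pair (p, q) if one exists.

Both 1822 and 1640 are divisible by gcd(1822, 1640) = 2, hence so is any combination 1822p + 1640q.
However 577 leaves remainder 1 on division by 2.
Therefore 1822p + 1640q = 577 has no solution in integers.

There are no such integers.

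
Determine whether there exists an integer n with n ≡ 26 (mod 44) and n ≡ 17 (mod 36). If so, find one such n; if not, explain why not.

No such integer exists.

Both moduli are multiples of 4 = gcd(44, 36), so any solution would satisfy n ≡ 26 and n ≡ 17 modulo 4 simultaneously.
But 26 mod 4 = 2 while 17 mod 4 = 1, a contradiction.
So no integer satisfies both congruences.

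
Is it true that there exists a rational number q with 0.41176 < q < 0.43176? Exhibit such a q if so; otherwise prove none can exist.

Scale by 7: the interval becomes (2.88232, 3.02232), which contains the integer 3.
Hence 3/7 is a rational number with 0.41176 < 3/7 < 0.43176.

q = 3/7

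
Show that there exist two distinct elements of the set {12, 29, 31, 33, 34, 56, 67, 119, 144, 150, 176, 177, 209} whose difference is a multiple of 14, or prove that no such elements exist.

Two integers differ by a multiple of 14 exactly when they have the same residue mod 14. The residues are 12↦12, 29↦1, 31↦3, 33↦5, 34↦6, 56↦0, 67↦11, 119↦7, 144↦4, 150↦10, 176↦8, 177↦9, 209↦13.
All 13 residues are distinct, so no two elements differ by a multiple of 14.

There is no such pair.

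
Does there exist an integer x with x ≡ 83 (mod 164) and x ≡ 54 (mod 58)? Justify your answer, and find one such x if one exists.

No such integer exists.

gcd(164, 58) = 2. If x ≡ 83 (mod 164) and x ≡ 54 (mod 58), then x ≡ 83 (mod 2) and x ≡ 54 (mod 2).
However 83 ≡ 1 and 54 ≡ 0 (mod 2), and 1 ≠ 0.
Hence the system has no solution.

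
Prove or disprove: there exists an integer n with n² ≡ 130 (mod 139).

No such integer exists.

139 is prime, so by Euler's criterion 130 is a square mod 139 iff 130^((139−1)/2) = 130^69 ≡ 1 (mod 139).
Repeated squaring mod 139: 130^2 = 16900 ≡ 81; 130^4 ≡ 81² = 6561 ≡ 28; 130^8 ≡ 28² = 784 ≡ 89; 130^16 ≡ 89² = 7921 ≡ 137; 130^32 ≡ 137² = 18769 ≡ 4; 130^64 ≡ 4² = 16 ≡ 16.
Since 69 = 64 + 4 + 1, 130^69 ≡ 16 · 28 · 130; multiplying out mod 139: 16·28 = 448 ≡ 31, then 31·130 = 4030 ≡ 138. Thus 130^69 ≡ 138 ≡ −1 (mod 139).
The value −1 means 130 is a non-residue modulo 139, so n² ≡ 130 (mod 139) is impossible.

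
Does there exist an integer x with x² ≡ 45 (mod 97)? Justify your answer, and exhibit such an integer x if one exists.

Apply Euler's criterion with the prime 97: 45 is a quadratic residue iff 45^48 ≡ 1 (mod 97), and a non-residue iff it is ≡ −1.
Squaring successively (mod 97): 45^2 = 2025 ≡ 85; 45^4 ≡ 85² = 7225 ≡ 47; 45^8 ≡ 47² = 2209 ≡ 75; 45^16 ≡ 75² = 5625 ≡ 96; 45^32 ≡ 96² = 9216 ≡ 1.
Since 48 = 32 + 16, 45^48 ≡ 1 · 96; multiplying out mod 97: 1·96 = 96 ≡ 96. Thus 45^48 ≡ 96 ≡ −1 (mod 97).
By Euler's criterion 45 is a quadratic non-residue mod 97: no x satisfies x² ≡ 45 (mod 97).

There is no such integer.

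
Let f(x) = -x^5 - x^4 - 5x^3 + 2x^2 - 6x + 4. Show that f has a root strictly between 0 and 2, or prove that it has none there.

f(0) = 4 and f(2) = -88, which have opposite signs.
Since f is a polynomial it is continuous on [0, 2].
By the Intermediate Value Theorem, f takes the value 0 somewhere in the open interval.

Yes, f has a root in the interval.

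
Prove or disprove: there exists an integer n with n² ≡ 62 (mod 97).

Take n = 81. Then 81² = 6561 = 67·97 + 62, so 81² ≡ 62 (mod 97).

n = 81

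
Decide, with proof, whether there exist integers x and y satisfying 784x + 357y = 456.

Any value of 784x + 357y is a multiple of gcd(784, 357) = 7.
But 456 = 7·65 + 1, so 7 ∤ 456.
Hence no integers x, y satisfy the equation.

There are no such integers.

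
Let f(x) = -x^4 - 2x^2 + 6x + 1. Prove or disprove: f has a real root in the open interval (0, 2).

Yes, f has a root in the interval.

f(0) = 1 and f(2) = -11, which have opposite signs.
Since f is a polynomial it is continuous on [0, 2].
By the Intermediate Value Theorem f must vanish at some point of (0, 2).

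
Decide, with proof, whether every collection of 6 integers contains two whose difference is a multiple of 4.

Yes.

There are exactly 4 possible remainders on division by 4.
Placing 6 integers into 4 classes, some class receives at least two — say a and b.
Then a ≡ b (mod 4), i.e. 4 ∣ (a − b).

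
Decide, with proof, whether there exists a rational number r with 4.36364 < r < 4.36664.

r = 179/41

Multiplying by 41: 41·4.36364 = 178.90924 and 41·4.36664 = 179.03224, so the integer 179 lies strictly between them.
Dividing back, 4.36364 < 179/41 < 4.36664, and 179/41 is rational.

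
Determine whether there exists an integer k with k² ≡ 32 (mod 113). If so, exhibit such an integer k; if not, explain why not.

k = 22

k = 22 works: 22² = 484, and 484 − 32 = 452 = 4·113.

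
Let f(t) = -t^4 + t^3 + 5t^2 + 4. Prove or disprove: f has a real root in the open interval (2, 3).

Such a root exists.

f(2) = 16 and f(3) = -5, which have opposite signs.
As a polynomial, f is continuous on every closed interval.
By the Intermediate Value Theorem, f takes the value 0 somewhere in the open interval.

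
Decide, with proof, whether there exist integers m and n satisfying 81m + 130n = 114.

81 and 130 are coprime, so 81m + 130n ranges over all of ℤ.
Dividing repeatedly: 130 = 1·81 + 49, 81 = 1·49 + 32, 49 = 1·32 + 17, 32 = 1·17 + 15, 17 = 1·15 + 2, 15 = 7·2 + 1, 2 = 2·1 + 0.
Unwinding: 1 = 15 − 7·2 = 15 − 7·(17 − 1·15) = −7·17 + 8·15 = −7·17 + 8·(32 − 1·17) = 8·32 − 15·17 = 8·32 − 15·(49 − 1·32) = −15·49 + 23·32 = −15·49 + 23·(81 − 1·49) = 23·81 − 38·49 = 23·81 − 38·(130 − 1·81) = −38·130 + 61·81, i.e. 81·61 + 130·(-38) = 1.
Multiplying through by 114: m = 61·114 = 6954, n = (-38)·114 = -4332 is a solution.
Shifting by a multiple of (130, −81) keeps it a solution: m = 6954 − 53·130 = 64, n = -4332 + 53·81 = -39.
Check: 81·64 + 130·(-39) = 5184 − 5070 = 114. ✓

m = 64, n = -39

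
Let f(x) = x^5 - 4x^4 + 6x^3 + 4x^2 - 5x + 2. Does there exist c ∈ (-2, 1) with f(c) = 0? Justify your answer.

Such a root exists.

f(-2) = -116 and f(1) = 4, which have opposite signs.
Since f is a polynomial it is continuous on [-2, 1].
By the Intermediate Value Theorem f must vanish at some point of (-2, 1).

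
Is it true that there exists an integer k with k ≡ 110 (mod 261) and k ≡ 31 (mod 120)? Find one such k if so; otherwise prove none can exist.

gcd(261, 120) = 3. If k ≡ 110 (mod 261) and k ≡ 31 (mod 120), then k ≡ 110 (mod 3) and k ≡ 31 (mod 3).
But 110 mod 3 = 2 while 31 mod 3 = 1, a contradiction.
Hence the system has no solution.

No, no such integer exists.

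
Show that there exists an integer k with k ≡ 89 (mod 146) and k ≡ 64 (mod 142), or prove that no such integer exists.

Both moduli are multiples of 2 = gcd(146, 142), so any solution would satisfy k ≡ 89 and k ≡ 64 modulo 2 simultaneously.
However 89 ≡ 1 and 64 ≡ 0 (mod 2), and 1 ≠ 0.
Therefore no such k exists.

There is no such integer.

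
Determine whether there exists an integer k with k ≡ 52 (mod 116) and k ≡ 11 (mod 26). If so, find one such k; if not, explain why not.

No such integer exists.

Reduce both congruences modulo 2, which divides 116 and 26: they say k ≡ 52 (mod 2) and k ≡ 11 (mod 2).
However 52 ≡ 0 and 11 ≡ 1 (mod 2), and 0 ≠ 1.
Therefore no such k exists.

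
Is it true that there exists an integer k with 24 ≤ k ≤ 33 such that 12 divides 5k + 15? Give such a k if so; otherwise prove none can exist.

k = 33

Scanning upward from k = 24 gives 135, 140, 145, 150, 155, 160, 165, 170, 175, none divisible by 12. k = 33 works, since 5·33 + 15 = 180 = 15·12.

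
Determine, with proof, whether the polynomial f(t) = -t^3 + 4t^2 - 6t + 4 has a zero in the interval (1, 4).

Such a root exists.

f(1) = 1 and f(4) = -20, which have opposite signs.
As a polynomial, f is continuous on every closed interval.
By the Intermediate Value Theorem, f takes the value 0 somewhere in the open interval.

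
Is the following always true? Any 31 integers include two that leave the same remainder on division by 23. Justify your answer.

Yes.

There are exactly 23 possible remainders on division by 23.
Since 31 > 23, two of the 31 integers must share a residue class by the pigeonhole principle; call them a and b.
So a and b have equal remainders mod 23, which is exactly what was to be shown.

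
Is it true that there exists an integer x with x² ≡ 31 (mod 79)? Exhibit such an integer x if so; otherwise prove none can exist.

x = 49

Take x = 49. Then 49² = 2401 = 30·79 + 31, so 49² ≡ 31 (mod 79).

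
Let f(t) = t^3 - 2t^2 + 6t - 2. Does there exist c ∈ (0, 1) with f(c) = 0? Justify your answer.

Such a root exists.

f(0) = -2 and f(1) = 3, which have opposite signs.
As a polynomial, f is continuous on every closed interval.
The Intermediate Value Theorem then guarantees some c ∈ (0, 1) with f(c) = 0.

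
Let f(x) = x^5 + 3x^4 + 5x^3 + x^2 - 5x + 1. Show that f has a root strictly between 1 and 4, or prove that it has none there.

f(1) = 6 and f(4) = 2109, both positive, so a sign-change argument is unavailable; we show f keeps this sign on the whole interval.
Shift to the endpoint 1: with x = 1 + u (0 < u < 3), one computes f(1 + u) = u^5 + 8u^4 + 27u^3 + 44u^2 + 29u + 6.
The nonzero coefficients here are all positive, so for u > 0 every term is positive (or zero), and the constant term 6 is strictly positive.
So f is strictly positive on (1, 4); no root exists in the interval.

f has no root in that interval.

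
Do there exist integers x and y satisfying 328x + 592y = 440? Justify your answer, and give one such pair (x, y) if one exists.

Since gcd(328, 592) = 8 and 440 = 8·55, Bézout's identity guarantees a solution.
Dividing through by 8 reduces the equation to 41x + 74y = 55.
Run the Euclidean algorithm on 74 and 41: 74 = 1·41 + 33, 41 = 1·33 + 8, 33 = 4·8 + 1, 8 = 8·1 + 0.
Unwinding: 1 = 33 − 4·8 = 33 − 4·(41 − 1·33) = −4·41 + 5·33 = −4·41 + 5·(74 − 1·41) = 5·74 − 9·41, i.e. 41·(-9) + 74·5 = 1.
Multiplying through by 55: x = (-9)·55 = -495, y = 5·55 = 275 is a solution.
Shifting by a multiple of (74, −41) keeps it a solution: x = -495 + 7·74 = 23, y = 275 − 7·41 = -12.
Indeed 328·23 + 592·(-12) = 7544 − 7104 = 440.

x = 23, y = -12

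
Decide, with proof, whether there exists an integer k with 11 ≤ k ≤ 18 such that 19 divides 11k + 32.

There is no such integer k in that range.

The values of 11k + 32 for k = 11, 12, …, 18 are 153, 164, 175, 186, 197, 208, 219, 230; reduced mod 19 these are 1, 12, 4, 15, 7, 18, 10, 2.
None is 0, so 19 never divides 11k + 32 on this range.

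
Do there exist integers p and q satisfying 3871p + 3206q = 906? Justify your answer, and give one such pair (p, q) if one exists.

There are no such integers.

gcd(3871, 3206) = 7, so every integer of the form 3871p + 3206q is a multiple of 7.
However 906 leaves remainder 3 on division by 7.
So the equation is unsolvable over ℤ.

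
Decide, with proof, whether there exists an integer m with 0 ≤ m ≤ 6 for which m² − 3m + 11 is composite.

m = 4

At m = 4: 4² − 3·4 + 11 = 15 = 3·5, which is composite.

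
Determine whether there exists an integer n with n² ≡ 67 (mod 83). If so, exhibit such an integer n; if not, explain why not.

There is no such integer.

83 is prime, so by Euler's criterion 67 is a square mod 83 iff 67^((83−1)/2) = 67^41 ≡ 1 (mod 83).
Repeated squaring mod 83: 67^2 = 4489 ≡ 7; 67^4 ≡ 7² = 49 ≡ 49; 67^8 ≡ 49² = 2401 ≡ 77; 67^16 ≡ 77² = 5929 ≡ 36; 67^32 ≡ 36² = 1296 ≡ 51.
Since 41 = 32 + 8 + 1, 67^41 ≡ 51 · 77 · 67; multiplying out mod 83: 51·77 = 3927 ≡ 26, then 26·67 = 1742 ≡ 82. Thus 67^41 ≡ 82 ≡ −1 (mod 83).
The value −1 means 67 is a non-residue modulo 83, so n² ≡ 67 (mod 83) is impossible.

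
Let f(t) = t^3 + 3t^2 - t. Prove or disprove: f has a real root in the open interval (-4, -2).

f(-4) = -12 and f(-2) = 6, which have opposite signs.
f is continuous everywhere (it is a polynomial), in particular on [-4, -2].
By the Intermediate Value Theorem f must vanish at some point of (-4, -2).

Yes, f has a root in the interval.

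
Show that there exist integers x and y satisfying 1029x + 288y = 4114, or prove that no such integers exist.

No, no such integers exist.

Both 1029 and 288 are divisible by gcd(1029, 288) = 3, hence so is any combination 1029x + 288y.
But 4114 = 3·1371 + 1, so 3 ∤ 4114.
So the equation is unsolvable over ℤ.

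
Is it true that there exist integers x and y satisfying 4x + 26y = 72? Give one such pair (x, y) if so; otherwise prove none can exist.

x = 5, y = 2

Every value of 4x + 26y is a multiple of gcd(4, 26) = 2; since 2 ∣ 72, solutions exist.
Dividing through by 2 reduces the equation to 2x + 13y = 36.
Run the Euclidean algorithm on 13 and 2: 13 = 6·2 + 1, 2 = 2·1 + 0.
Working back up the chain: 1 = 13 − 6·2. So 2·(-6) + 13·1 = 1.
Times 36: 2·(-216) + 13·36 = 36, so (-216, 36) solves it.
Adding 17·13 to x and subtracting 17·2 from y gives the tidier solution (5, 2).
Check: 4·5 + 26·2 = 20 + 52 = 72. ✓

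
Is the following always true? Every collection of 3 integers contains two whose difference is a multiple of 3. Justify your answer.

Try 3 consecutive integers, 9, 10, 11. Their remainders mod 3 are 0, 1, 2 — pairwise different, as any 3 ≤ 3 consecutive integers have distinct residues.
The differences between them range over 1, …, 2, none of which is divisible by 3.

No, the set {9, 10, 11} is a counterexample.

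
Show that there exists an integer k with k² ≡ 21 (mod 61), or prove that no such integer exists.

There is no such integer.

Apply Euler's criterion with the prime 61: 21 is a quadratic residue iff 21^30 ≡ 1 (mod 61), and a non-residue iff it is ≡ −1.
Repeated squaring mod 61: 21^2 = 441 ≡ 14; 21^4 ≡ 14² = 196 ≡ 13; 21^8 ≡ 13² = 169 ≡ 47; 21^16 ≡ 47² = 2209 ≡ 13.
Since 30 = 16 + 8 + 4 + 2, 21^30 ≡ 13 · 47 · 13 · 14; multiplying out mod 61: 13·47 = 611 ≡ 1, then 1·13 = 13 ≡ 13, then 13·14 = 182 ≡ 60. Thus 21^30 ≡ 60 ≡ −1 (mod 61).
By Euler's criterion 21 is a quadratic non-residue mod 61: no k satisfies k² ≡ 21 (mod 61).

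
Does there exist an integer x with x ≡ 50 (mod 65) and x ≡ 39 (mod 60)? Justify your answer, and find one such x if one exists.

Reduce both congruences modulo 5, which divides 65 and 60: they say x ≡ 50 (mod 5) and x ≡ 39 (mod 5).
But 50 mod 5 = 0 while 39 mod 5 = 4, a contradiction.
Therefore no such x exists.

No, no such integer exists.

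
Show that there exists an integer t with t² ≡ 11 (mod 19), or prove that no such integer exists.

t = 12 works: 12² = 144, and 144 − 11 = 133 = 7·19.

t = 12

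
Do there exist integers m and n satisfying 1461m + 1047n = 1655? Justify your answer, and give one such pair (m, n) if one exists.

Both 1461 and 1047 are divisible by gcd(1461, 1047) = 3, hence so is any combination 1461m + 1047n.
But 1655 = 3·551 + 2, so 3 ∤ 1655.
Therefore 1461m + 1047n = 1655 has no solution in integers.

No, no such integers exist.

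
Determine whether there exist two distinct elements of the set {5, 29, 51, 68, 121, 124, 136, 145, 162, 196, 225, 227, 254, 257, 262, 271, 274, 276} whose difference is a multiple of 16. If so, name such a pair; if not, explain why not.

Reduce each element mod 16: 5↦5, 29↦13, 51↦3, 68↦4, 121↦9, 124↦12, 136↦8, 145↦1, 162↦2, 196↦4, 225↦1, 227↦3, 254↦14, 257↦1, 262↦6, 271↦15, 274↦2, 276↦4. The residue 3 repeats (at 51 and 227), and 227 − 51 = 176 = 11·16.

Yes: 51 and 227.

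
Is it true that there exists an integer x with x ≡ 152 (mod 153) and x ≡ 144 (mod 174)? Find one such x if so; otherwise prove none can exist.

Reduce both congruences modulo 3, which divides 153 and 174: they say x ≡ 152 (mod 3) and x ≡ 144 (mod 3).
But 152 mod 3 = 2 while 144 mod 3 = 0, a contradiction.
Therefore no such x exists.

No such integer exists.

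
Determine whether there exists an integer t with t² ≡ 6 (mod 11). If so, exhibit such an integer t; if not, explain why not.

Since (11 − t)² ≡ t² (mod 11), it suffices to square t = 0, 1, …, 5: the residues are 0, 1, 4, 9, 5, 3.
The set of squares mod 11 is therefore {0, 1, 3, 4, 5, 9}, which does not contain 6.
Therefore t² ≡ 6 (mod 11) has no solution.

There is no such integer.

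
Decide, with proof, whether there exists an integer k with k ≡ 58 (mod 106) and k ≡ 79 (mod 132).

No, no such integer exists.

gcd(106, 132) = 2. If k ≡ 58 (mod 106) and k ≡ 79 (mod 132), then k ≡ 58 (mod 2) and k ≡ 79 (mod 2).
However 58 ≡ 0 and 79 ≡ 1 (mod 2), and 0 ≠ 1.
Hence the system has no solution.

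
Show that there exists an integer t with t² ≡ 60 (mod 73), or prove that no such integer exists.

Apply Euler's criterion with the prime 73: 60 is a quadratic residue iff 60^36 ≡ 1 (mod 73), and a non-residue iff it is ≡ −1.
Squaring successively (mod 73): 60^2 = 3600 ≡ 23; 60^4 ≡ 23² = 529 ≡ 18; 60^8 ≡ 18² = 324 ≡ 32; 60^16 ≡ 32² = 1024 ≡ 2; 60^32 ≡ 2² = 4 ≡ 4.
Since 36 = 32 + 4, 60^36 ≡ 4 · 18; multiplying out mod 73: 4·18 = 72 ≡ 72. Thus 60^36 ≡ 72 ≡ −1 (mod 73).
The value −1 means 60 is a non-residue modulo 73, so t² ≡ 60 (mod 73) is impossible.

No such integer exists.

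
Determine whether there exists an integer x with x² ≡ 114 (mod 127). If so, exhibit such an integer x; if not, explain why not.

127 is prime, so by Euler's criterion 114 is a square mod 127 iff 114^((127−1)/2) = 114^63 ≡ 1 (mod 127).
Squaring successively (mod 127): 114^2 = 12996 ≡ 42; 114^4 ≡ 42² = 1764 ≡ 113; 114^8 ≡ 113² = 12769 ≡ 69; 114^16 ≡ 69² = 4761 ≡ 62; 114^32 ≡ 62² = 3844 ≡ 34.
Since 63 = 32 + 16 + 8 + 4 + 2 + 1, 114^63 ≡ 34 · 62 · 69 · 113 · 42 · 114; multiplying out mod 127: 34·62 = 2108 ≡ 76, then 76·69 = 5244 ≡ 37, then 37·113 = 4181 ≡ 117, then 117·42 = 4914 ≡ 88, then 88·114 = 10032 ≡ 126. Thus 114^63 ≡ 126 ≡ −1 (mod 127).
The value −1 means 114 is a non-residue modulo 127, so x² ≡ 114 (mod 127) is impossible.

No, no such integer exists.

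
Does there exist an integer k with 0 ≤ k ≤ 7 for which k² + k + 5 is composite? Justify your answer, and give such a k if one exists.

k = 4

At k = 4: 4² + 4 + 5 = 25 = 5·5, which is composite.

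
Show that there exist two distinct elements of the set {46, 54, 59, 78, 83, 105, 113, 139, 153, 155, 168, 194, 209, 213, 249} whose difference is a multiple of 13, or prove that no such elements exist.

The pair (46, 59) works.

46 mod 13 = 7 and 59 mod 13 = 7, so 59 − 46 = 13 = 1·13.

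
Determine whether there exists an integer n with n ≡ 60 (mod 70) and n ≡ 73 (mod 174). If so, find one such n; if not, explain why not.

Reduce both congruences modulo 2, which divides 70 and 174: they say n ≡ 60 (mod 2) and n ≡ 73 (mod 2).
However 60 ≡ 0 and 73 ≡ 1 (mod 2), and 0 ≠ 1.
So no integer satisfies both congruences.

No such integer exists.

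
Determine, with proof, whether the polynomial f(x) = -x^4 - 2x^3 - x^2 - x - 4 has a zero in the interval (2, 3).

No.

f(2) = -42 and f(3) = -151, both negative, so a sign-change argument is unavailable; we show f keeps this sign on the whole interval.
Substitute x = 2 + u, where 0 < u < 1 on the interval. Expanding, f(2 + u) = -u^4 - 10u^3 - 37u^2 - 61u - 42.
All 5 nonzero coefficients of this polynomial in u are negative; hence for u > 0 the value is a sum of negative terms (the constant -42 among them).
Therefore f(x) < 0 throughout (2, 3), and f has no zero there.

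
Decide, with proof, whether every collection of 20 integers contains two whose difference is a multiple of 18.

There are exactly 18 possible remainders on division by 18.
Placing 20 integers into 18 classes, some class receives at least two — say a and b.
Then a ≡ b (mod 18), i.e. 18 ∣ (a − b).

True.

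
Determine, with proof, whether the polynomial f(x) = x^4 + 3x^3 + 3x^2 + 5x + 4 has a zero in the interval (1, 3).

No such root exists.

The endpoint values f(1) = 16 and f(3) = 208 are both positive. Claim: f(x) > 0 for every x in (1, 3).
Shift to the endpoint 1: with x = 1 + u (0 < u < 2), one computes f(1 + u) = u^4 + 7u^3 + 18u^2 + 24u + 16.
The nonzero coefficients here are all positive, so for u > 0 every term is positive (or zero), and the constant term 16 is strictly positive.
Therefore f(x) > 0 throughout (1, 3), and f has no zero there.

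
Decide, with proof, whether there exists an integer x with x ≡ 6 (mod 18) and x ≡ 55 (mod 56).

No, no such integer exists.

Both moduli are multiples of 2 = gcd(18, 56), so any solution would satisfy x ≡ 6 and x ≡ 55 modulo 2 simultaneously.
But 6 mod 2 = 0 while 55 mod 2 = 1, a contradiction.
Hence the system has no solution.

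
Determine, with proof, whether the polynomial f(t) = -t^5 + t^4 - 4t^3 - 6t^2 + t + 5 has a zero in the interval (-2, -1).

f(-2) = 59 and f(-1) = 4, both positive, so a sign-change argument is unavailable; we show f keeps this sign on the whole interval.
Shift to the endpoint -1: with t = -1 − u (0 < u < 1), one computes f(-1 − u) = u^5 + 6u^4 + 18u^3 + 22u^2 + 8u + 4.
All 6 nonzero coefficients of this polynomial in u are positive; hence for u > 0 the value is a sum of positive terms (the constant 4 among them).
So f is strictly positive on (-2, -1); no root exists in the interval.

No such root exists.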